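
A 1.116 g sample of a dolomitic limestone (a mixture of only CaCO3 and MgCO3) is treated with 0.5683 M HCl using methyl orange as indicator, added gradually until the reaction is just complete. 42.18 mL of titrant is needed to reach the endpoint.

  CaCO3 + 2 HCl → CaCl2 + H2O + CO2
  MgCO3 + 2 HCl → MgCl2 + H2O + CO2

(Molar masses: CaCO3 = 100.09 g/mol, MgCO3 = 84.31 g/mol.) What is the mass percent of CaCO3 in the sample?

59.97 %

n(HCl) = 0.04218 × 0.5683 = 0.02397 mol
Let x = n(CaCO3), y = n(MgCO3).
Titrant: 2x + 2y = 0.02397;  mass: 100.09x + 84.31y = 1.116
Solving, x = 6.686 × 10^-3 mol, y = 5.299 × 10^-3 mol
mass of CaCO3 = 6.686 × 10^-3 × 100.09 = 0.6692 g
% CaCO3 = 0.6692 / 1.116 × 100 = 59.97 %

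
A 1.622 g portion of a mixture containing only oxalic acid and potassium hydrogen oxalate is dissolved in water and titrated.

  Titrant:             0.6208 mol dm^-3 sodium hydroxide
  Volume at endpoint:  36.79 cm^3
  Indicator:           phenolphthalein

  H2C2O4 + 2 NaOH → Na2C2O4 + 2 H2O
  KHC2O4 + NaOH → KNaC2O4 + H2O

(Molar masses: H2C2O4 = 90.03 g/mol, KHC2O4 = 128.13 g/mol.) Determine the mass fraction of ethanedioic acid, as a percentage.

43.55 %

n(NaOH) = 0.03679 × 0.6208 = 0.02284 mol
Let x = n(H2C2O4), y = n(KHC2O4).
Titrant: 2x + 1y = 0.02284;  mass: 90.03x + 128.13y = 1.622
Solving, x = 7.847 × 10^-3 mol, y = 7.145 × 10^-3 mol
mass of H2C2O4 = 7.847 × 10^-3 × 90.03 = 0.7065 g
% H2C2O4 = 0.7065 / 1.622 × 100 = 43.55 %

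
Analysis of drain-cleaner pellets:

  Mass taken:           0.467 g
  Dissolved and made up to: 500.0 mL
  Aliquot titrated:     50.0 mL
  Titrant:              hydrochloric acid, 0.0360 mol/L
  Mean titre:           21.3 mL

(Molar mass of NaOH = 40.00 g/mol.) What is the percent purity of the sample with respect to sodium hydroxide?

65.7 %

NaOH + HCl → NaCl + H2O
n(HCl) per titration = 0.0213 × 0.0360 = 7.67 × 10^-4 mol
n(NaOH) in each aliquot = 7.67 × 10^-4 mol (1:1 ratio)
n(NaOH) in the whole flask = 7.67 × 10^-4 × 500.0/50.0 = 7.67 × 10^-3 mol
mass of NaOH = 7.67 × 10^-3 × 40.00 = 0.307 g
% NaOH = 0.307 / 0.467 × 100 = 65.7 %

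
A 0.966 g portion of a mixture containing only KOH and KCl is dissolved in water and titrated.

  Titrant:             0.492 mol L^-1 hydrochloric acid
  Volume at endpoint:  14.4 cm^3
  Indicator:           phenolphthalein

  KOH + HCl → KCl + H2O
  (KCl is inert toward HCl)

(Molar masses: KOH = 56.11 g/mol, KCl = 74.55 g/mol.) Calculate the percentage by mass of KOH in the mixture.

n(HCl) = 0.0144 × 0.492 = 7.08 × 10^-3 mol
Let x = n(KOH), y = n(KCl).
Titrant: 1x = 7.08 × 10^-3;  mass: 56.11x + 74.55y = 0.966
Solving, x = 7.08 × 10^-3 mol, y = 7.63 × 10^-3 mol
mass of KOH = 7.08 × 10^-3 × 56.11 = 0.398 g
% KOH = 0.398 / 0.966 × 100 = 41.2 %

41.2 %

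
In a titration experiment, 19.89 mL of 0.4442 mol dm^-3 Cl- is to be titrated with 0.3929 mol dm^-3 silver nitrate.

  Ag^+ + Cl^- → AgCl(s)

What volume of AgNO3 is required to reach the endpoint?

22.49 mL

n(Cl-) = 0.01989 L × 0.4442 mol/L = 8.835 × 10^-3 mol
n(AgNO3) = 8.835 × 10^-3 mol (1:1 stoichiometry)
V(AgNO3) = 8.835 × 10^-3 mol / 0.3929 mol/L = 0.02249 L = 22.49 mL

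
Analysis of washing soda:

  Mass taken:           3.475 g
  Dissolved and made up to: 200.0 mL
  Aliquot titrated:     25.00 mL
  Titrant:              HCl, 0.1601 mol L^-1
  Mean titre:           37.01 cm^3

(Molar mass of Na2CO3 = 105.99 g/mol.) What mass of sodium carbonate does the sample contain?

Na2CO3 + 2 HCl → 2 NaCl + H2O + CO2
n(HCl) per titration = 0.03701 × 0.1601 = 5.925 × 10^-3 mol
From the 1:2 ratio, n(Na2CO3) in each aliquot = 1/2 × 5.925 × 10^-3 = 2.963 × 10^-3 mol
n(Na2CO3) in the whole flask = 2.963 × 10^-3 × 200.0/25.00 = 0.02370 mol
mass of Na2CO3 = 0.02370 × 105.99 = 2.512 g

2.512 g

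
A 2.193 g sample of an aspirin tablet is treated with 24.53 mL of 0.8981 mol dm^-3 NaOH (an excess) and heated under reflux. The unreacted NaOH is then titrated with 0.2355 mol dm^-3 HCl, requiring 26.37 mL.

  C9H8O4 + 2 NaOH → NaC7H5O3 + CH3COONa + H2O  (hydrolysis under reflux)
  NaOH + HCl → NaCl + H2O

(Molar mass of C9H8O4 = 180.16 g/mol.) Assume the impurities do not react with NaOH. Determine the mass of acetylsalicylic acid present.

1.425 g

n(NaOH) added = 0.02453 × 0.8981 = 0.02203 mol
n(HCl) used in back-titration = 0.02637 × 0.2355 = 6.210 × 10^-3 mol
n(NaOH) left over = 6.210 × 10^-3 mol (1:1 ratio)
n(NaOH) consumed by analyte = 0.02203 − 6.210 × 10^-3 = 0.01582 mol
From the 1:2 ratio, n(C9H8O4) = 1/2 × 0.01582 = 7.910 × 10^-3 mol
mass of C9H8O4 = 7.910 × 10^-3 × 180.16 = 1.425 g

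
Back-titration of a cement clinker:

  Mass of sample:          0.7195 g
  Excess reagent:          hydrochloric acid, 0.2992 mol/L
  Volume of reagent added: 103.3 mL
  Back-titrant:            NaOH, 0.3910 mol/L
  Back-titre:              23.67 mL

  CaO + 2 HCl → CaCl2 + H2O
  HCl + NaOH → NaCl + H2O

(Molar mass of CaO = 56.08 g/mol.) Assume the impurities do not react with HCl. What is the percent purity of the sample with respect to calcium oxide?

84.38 %

n(HCl) added = 0.1033 × 0.2992 = 0.03091 mol
n(NaOH) used in back-titration = 0.02367 × 0.3910 = 9.255 × 10^-3 mol
n(HCl) left over = 9.255 × 10^-3 mol (1:1 ratio)
n(HCl) consumed by analyte = 0.03091 − 9.255 × 10^-3 = 0.02165 mol
From the 1:2 ratio, n(CaO) = 1/2 × 0.02165 = 0.01083 mol
mass of CaO = 0.01083 × 56.08 = 0.6071 g
% CaO = 0.6071 / 0.7195 × 100 = 84.38 %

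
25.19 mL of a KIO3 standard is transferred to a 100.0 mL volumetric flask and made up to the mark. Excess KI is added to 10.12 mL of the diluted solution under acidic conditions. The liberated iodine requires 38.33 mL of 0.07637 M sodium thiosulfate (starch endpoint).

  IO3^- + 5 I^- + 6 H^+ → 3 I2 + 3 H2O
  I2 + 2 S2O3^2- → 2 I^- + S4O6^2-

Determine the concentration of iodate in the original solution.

0.1914 M

n(S2O3^2-) = 0.03833 × 0.07637 = 2.927 × 10^-3 mol
n(I2) = n(S2O3^2-)/2 = 1.464 × 10^-3 mol
From the 1:3 ratio, n(IO3^-) in the aliquot = 1/3 × 1.464 × 10^-3 = 4.879 × 10^-4 mol
[IO3^-]_dilute = 4.879 × 10^-4 / 0.01012 = 0.04821 mol/L
[IO3^-]_original = 0.04821 × 100.0/25.19 = 0.1914 mol/L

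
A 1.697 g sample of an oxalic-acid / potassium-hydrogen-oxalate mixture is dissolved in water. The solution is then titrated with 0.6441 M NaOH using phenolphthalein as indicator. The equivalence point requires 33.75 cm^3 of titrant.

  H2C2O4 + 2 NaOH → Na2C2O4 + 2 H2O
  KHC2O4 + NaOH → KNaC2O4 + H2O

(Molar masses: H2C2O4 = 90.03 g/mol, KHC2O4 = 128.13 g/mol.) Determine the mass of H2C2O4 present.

0.5894 g

n(NaOH) = 0.03375 × 0.6441 = 0.02174 mol
Let x = n(H2C2O4), y = n(KHC2O4).
Titrant: 2x + 1y = 0.02174;  mass: 90.03x + 128.13y = 1.697
Solving, x = 6.547 × 10^-3 mol, y = 8.644 × 10^-3 mol
mass of H2C2O4 = 6.547 × 10^-3 × 90.03 = 0.5894 g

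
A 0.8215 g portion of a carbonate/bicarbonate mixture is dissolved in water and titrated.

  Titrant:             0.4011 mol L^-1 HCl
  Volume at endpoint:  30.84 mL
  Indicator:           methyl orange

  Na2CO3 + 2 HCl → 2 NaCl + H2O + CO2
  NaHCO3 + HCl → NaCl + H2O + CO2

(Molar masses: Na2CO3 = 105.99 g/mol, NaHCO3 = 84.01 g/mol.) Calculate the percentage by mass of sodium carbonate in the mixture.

n(HCl) = 0.03084 × 0.4011 = 0.01237 mol
Let x = n(Na2CO3), y = n(NaHCO3).
Titrant: 2x + 1y = 0.01237;  mass: 105.99x + 84.01y = 0.8215
Solving, x = 3.510 × 10^-3 mol, y = 5.351 × 10^-3 mol
mass of Na2CO3 = 3.510 × 10^-3 × 105.99 = 0.3720 g
% Na2CO3 = 0.3720 / 0.8215 × 100 = 45.28 %

45.28 %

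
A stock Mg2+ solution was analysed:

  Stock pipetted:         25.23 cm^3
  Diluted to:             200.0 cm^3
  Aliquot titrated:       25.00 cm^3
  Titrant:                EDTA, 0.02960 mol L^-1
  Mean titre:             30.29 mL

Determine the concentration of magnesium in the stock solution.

Mg^2+ + EDTA^4- → [Mg(EDTA)]^2-
n(EDTA) = 0.03029 × 0.02960 = 8.966 × 10^-4 mol
n(Mg2+) in the aliquot = 8.966 × 10^-4 mol (1:1 ratio)
[Mg2+]_dilute = 8.966 × 10^-4 / 0.02500 = 0.03586 mol/L
Dilution factor = 200.0 / 25.23 = 7.927
[Mg2+]_stock = 0.03586 × 7.927 = 0.2843 mol/L

0.2843 mol/L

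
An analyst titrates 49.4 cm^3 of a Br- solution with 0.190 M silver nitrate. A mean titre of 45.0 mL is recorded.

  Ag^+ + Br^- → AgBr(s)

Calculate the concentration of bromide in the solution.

n(AgNO3) = 0.0450 L × 0.190 mol/L = 8.55 × 10^-3 mol
n(Br-) = 8.55 × 10^-3 mol (1:1 mole ratio)
[Br-] = 8.55 × 10^-3 mol / 0.0494 L = 0.173 mol/L

0.173 M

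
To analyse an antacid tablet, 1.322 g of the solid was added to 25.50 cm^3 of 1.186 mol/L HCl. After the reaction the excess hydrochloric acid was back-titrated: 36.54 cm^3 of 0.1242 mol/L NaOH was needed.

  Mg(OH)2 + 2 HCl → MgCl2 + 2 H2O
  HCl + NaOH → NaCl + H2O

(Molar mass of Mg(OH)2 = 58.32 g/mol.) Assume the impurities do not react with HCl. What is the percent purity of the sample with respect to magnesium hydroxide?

56.70 %

n(HCl) added = 0.02550 × 1.186 = 0.03024 mol
n(NaOH) used in back-titration = 0.03654 × 0.1242 = 4.538 × 10^-3 mol
n(HCl) left over = 4.538 × 10^-3 mol (1:1 ratio)
n(HCl) consumed by analyte = 0.03024 − 4.538 × 10^-3 = 0.02570 mol
From the 1:2 ratio, n(Mg(OH)2) = 1/2 × 0.02570 = 0.01285 mol
mass of Mg(OH)2 = 0.01285 × 58.32 = 0.7495 g
% Mg(OH)2 = 0.7495 / 1.322 × 100 = 56.70 %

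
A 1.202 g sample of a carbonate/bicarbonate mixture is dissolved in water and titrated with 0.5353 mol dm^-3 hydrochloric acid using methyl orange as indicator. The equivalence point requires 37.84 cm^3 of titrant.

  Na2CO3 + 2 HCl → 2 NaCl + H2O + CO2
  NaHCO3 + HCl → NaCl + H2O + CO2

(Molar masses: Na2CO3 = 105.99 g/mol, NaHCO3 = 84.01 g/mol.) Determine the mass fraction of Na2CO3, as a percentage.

71.03 %

n(HCl) = 0.03784 × 0.5353 = 0.02026 mol
Let x = n(Na2CO3), y = n(NaHCO3).
Titrant: 2x + 1y = 0.02026;  mass: 105.99x + 84.01y = 1.202
Solving, x = 8.056 × 10^-3 mol, y = 4.145 × 10^-3 mol
mass of Na2CO3 = 8.056 × 10^-3 × 105.99 = 0.8538 g
% Na2CO3 = 0.8538 / 1.202 × 100 = 71.03 %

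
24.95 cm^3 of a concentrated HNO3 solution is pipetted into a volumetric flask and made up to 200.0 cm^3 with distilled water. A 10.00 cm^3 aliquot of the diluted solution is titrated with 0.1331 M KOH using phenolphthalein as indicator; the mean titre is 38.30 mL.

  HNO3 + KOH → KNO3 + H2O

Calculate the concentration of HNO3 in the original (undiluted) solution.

4.086 M

n(KOH) = 0.03830 × 0.1331 = 5.098 × 10^-3 mol
n(HNO3) in the aliquot = 5.098 × 10^-3 mol (1:1 ratio)
[HNO3]_dilute = 5.098 × 10^-3 / 0.01000 = 0.5098 mol/L
Dilution factor = 200.0 / 24.95 = 8.016
[HNO3]_stock = 0.5098 × 8.016 = 4.086 mol/L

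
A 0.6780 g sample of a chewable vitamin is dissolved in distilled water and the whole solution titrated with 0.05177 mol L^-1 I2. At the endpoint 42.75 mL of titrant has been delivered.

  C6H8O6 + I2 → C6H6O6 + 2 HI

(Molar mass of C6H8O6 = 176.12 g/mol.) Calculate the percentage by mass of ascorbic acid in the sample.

57.49 %

n(I2) = 0.04275 L × 0.05177 mol/L = 2.213 × 10^-3 mol
n(C6H8O6) = 2.213 × 10^-3 mol (1:1 ratio)
mass of C6H8O6 = 2.213 × 10^-3 × 176.12 g/mol = 0.3898 g
% C6H8O6 = 0.3898 / 0.6780 × 100 = 57.49 %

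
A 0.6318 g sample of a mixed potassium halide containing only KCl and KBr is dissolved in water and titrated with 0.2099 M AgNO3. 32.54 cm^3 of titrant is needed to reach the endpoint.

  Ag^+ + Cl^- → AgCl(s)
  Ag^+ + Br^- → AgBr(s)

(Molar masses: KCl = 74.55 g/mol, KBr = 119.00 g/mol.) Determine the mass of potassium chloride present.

n(AgNO3) = 0.03254 × 0.2099 = 6.830 × 10^-3 mol
Let x = n(KCl), y = n(KBr).
Titrant: 1x + 1y = 6.830 × 10^-3;  mass: 74.55x + 119.00y = 0.6318
Solving, x = 4.072 × 10^-3 mol, y = 2.758 × 10^-3 mol
mass of KCl = 4.072 × 10^-3 × 74.55 = 0.3035 g

0.3035 g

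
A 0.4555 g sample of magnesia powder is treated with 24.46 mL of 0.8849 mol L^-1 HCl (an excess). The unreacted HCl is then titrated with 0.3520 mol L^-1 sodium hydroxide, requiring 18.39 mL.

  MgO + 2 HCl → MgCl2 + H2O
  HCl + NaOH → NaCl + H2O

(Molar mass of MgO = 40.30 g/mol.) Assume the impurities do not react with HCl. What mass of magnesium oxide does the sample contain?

0.3057 g

n(HCl) added = 0.02446 × 0.8849 = 0.02164 mol
n(NaOH) used in back-titration = 0.01839 × 0.3520 = 6.473 × 10^-3 mol
n(HCl) left over = 6.473 × 10^-3 mol (1:1 ratio)
n(HCl) consumed by analyte = 0.02164 − 6.473 × 10^-3 = 0.01517 mol
From the 1:2 ratio, n(MgO) = 1/2 × 0.01517 = 7.586 × 10^-3 mol
mass of MgO = 7.586 × 10^-3 × 40.30 = 0.3057 g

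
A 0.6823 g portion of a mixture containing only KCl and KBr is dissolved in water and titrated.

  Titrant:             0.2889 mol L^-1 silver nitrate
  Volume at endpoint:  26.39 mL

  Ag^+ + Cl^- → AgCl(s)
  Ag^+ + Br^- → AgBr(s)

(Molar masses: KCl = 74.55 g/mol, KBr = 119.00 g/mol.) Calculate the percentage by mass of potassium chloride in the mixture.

55.30 %

n(AgNO3) = 0.02639 × 0.2889 = 7.624 × 10^-3 mol
Let x = n(KCl), y = n(KBr).
Titrant: 1x + 1y = 7.624 × 10^-3;  mass: 74.55x + 119.00y = 0.6823
Solving, x = 5.061 × 10^-3 mol, y = 2.563 × 10^-3 mol
mass of KCl = 5.061 × 10^-3 × 74.55 = 0.3773 g
% KCl = 0.3773 / 0.6823 × 100 = 55.30 %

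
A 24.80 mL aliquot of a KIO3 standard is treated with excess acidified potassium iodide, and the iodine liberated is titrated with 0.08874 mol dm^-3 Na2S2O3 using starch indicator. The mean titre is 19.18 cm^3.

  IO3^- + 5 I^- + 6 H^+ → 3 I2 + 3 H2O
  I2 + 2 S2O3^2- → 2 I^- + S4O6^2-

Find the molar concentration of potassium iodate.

n(S2O3^2-) = 0.01918 × 0.08874 = 1.702 × 10^-3 mol
n(I2) = n(S2O3^2-)/2 = 8.510 × 10^-4 mol
From the 1:3 ratio, n(IO3^-) in the aliquot = 1/3 × 8.510 × 10^-4 = 2.837 × 10^-4 mol
[IO3^-] = 2.837 × 10^-4 / 0.02480 = 0.01144 mol/L

0.01144 mol/L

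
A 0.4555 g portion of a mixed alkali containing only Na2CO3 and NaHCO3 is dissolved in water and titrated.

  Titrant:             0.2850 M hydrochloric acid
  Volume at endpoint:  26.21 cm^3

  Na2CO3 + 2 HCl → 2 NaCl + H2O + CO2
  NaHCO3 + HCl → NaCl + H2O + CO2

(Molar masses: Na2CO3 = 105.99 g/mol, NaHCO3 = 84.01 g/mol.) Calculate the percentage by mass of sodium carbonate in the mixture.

n(HCl) = 0.02621 × 0.2850 = 7.470 × 10^-3 mol
Let x = n(Na2CO3), y = n(NaHCO3).
Titrant: 2x + 1y = 7.470 × 10^-3;  mass: 105.99x + 84.01y = 0.4555
Solving, x = 2.774 × 10^-3 mol, y = 1.923 × 10^-3 mol
mass of Na2CO3 = 2.774 × 10^-3 × 105.99 = 0.2940 g
% Na2CO3 = 0.2940 / 0.4555 × 100 = 64.54 %

64.54 %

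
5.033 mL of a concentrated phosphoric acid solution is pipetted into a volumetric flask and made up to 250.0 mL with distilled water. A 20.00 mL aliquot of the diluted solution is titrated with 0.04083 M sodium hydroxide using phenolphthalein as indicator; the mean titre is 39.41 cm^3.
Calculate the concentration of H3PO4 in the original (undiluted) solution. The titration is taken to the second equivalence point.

1.998 M

H3PO4 + 2 NaOH → Na2HPO4 + 2 H2O
n(NaOH) = 0.03941 × 0.04083 = 1.609 × 10^-3 mol
From the 1:2 ratio, n(H3PO4) in the aliquot = 1/2 × 1.609 × 10^-3 = 8.046 × 10^-4 mol
[H3PO4]_dilute = 8.046 × 10^-4 / 0.02000 = 0.04023 mol/L
Dilution factor = 250.0 / 5.033 = 49.67
[H3PO4]_stock = 0.04023 × 49.67 = 1.998 mol/L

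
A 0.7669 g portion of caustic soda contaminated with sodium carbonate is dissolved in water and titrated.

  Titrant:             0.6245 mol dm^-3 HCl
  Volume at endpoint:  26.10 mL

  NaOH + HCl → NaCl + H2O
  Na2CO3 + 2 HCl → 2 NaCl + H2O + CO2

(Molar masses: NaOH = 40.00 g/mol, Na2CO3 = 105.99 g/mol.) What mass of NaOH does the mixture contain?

0.2982 g

n(HCl) = 0.02610 × 0.6245 = 0.01630 mol
Let x = n(NaOH), y = n(Na2CO3).
Titrant: 1x + 2y = 0.01630;  mass: 40.00x + 105.99y = 0.7669
Solving, x = 7.456 × 10^-3 mol, y = 4.422 × 10^-3 mol
mass of NaOH = 7.456 × 10^-3 × 40.00 = 0.2982 g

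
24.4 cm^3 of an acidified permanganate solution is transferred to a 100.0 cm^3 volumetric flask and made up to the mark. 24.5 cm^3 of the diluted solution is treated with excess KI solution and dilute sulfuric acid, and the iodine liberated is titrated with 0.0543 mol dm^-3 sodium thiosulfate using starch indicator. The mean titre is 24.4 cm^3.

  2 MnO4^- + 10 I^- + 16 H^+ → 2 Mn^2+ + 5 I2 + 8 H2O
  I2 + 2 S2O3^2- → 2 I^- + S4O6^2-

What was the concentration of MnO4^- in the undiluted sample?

n(S2O3^2-) = 0.0244 × 0.0543 = 1.32 × 10^-3 mol
n(I2) = n(S2O3^2-)/2 = 6.62 × 10^-4 mol
From the 2:5 ratio, n(MnO4^-) in the aliquot = 2/5 × 6.62 × 10^-4 = 2.65 × 10^-4 mol
[MnO4^-]_dilute = 2.65 × 10^-4 / 0.0245 = 0.0108 mol/L
[MnO4^-]_original = 0.0108 × 100.0/24.4 = 0.0443 mol/L

0.0443 mol/L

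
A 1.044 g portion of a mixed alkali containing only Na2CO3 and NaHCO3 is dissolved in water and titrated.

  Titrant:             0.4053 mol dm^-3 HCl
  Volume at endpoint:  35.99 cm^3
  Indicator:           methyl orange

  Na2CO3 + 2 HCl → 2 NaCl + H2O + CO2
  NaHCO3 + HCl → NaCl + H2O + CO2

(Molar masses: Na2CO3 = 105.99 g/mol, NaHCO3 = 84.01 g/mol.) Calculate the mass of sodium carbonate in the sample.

n(HCl) = 0.03599 × 0.4053 = 0.01459 mol
Let x = n(Na2CO3), y = n(NaHCO3).
Titrant: 2x + 1y = 0.01459;  mass: 105.99x + 84.01y = 1.044
Solving, x = 2.925 × 10^-3 mol, y = 8.737 × 10^-3 mol
mass of Na2CO3 = 2.925 × 10^-3 × 105.99 = 0.3100 g

0.3100 g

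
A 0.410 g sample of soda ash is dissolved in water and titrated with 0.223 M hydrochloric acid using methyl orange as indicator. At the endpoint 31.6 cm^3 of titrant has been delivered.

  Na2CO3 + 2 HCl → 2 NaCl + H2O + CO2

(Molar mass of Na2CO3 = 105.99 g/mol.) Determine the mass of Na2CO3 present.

n(HCl) = 0.0316 L × 0.223 mol/L = 7.05 × 10^-3 mol
From the 1:2 ratio, n(Na2CO3) = 1/2 × 7.05 × 10^-3 = 3.52 × 10^-3 mol
mass of Na2CO3 = 3.52 × 10^-3 × 105.99 g/mol = 0.373 g

0.373 g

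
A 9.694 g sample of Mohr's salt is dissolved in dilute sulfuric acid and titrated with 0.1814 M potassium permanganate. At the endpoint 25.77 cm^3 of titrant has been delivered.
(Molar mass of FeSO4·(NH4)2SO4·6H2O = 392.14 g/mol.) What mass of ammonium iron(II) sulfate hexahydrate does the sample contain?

MnO4^- + 5 Fe^2+ + 8 H^+ → Mn^2+ + 5 Fe^3+ + 4 H2O
n(KMnO4) = 0.02577 L × 0.1814 mol/L = 4.675 × 10^-3 mol
From the 5:1 ratio, n(FeSO4·(NH4)2SO4·6H2O) = 5/1 × 4.675 × 10^-3 = 0.02337 mol
mass of FeSO4·(NH4)2SO4·6H2O = 0.02337 × 392.14 g/mol = 9.166 g

9.166 g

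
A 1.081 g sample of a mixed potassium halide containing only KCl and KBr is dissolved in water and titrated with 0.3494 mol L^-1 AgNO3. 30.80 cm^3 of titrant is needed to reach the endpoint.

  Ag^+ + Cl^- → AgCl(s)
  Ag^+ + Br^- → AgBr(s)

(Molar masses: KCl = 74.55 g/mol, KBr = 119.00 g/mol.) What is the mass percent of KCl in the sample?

30.97 %

n(AgNO3) = 0.03080 × 0.3494 = 0.01076 mol
Let x = n(KCl), y = n(KBr).
Titrant: 1x + 1y = 0.01076;  mass: 74.55x + 119.00y = 1.081
Solving, x = 4.491 × 10^-3 mol, y = 6.271 × 10^-3 mol
mass of KCl = 4.491 × 10^-3 × 74.55 = 0.3348 g
% KCl = 0.3348 / 1.081 × 100 = 30.97 %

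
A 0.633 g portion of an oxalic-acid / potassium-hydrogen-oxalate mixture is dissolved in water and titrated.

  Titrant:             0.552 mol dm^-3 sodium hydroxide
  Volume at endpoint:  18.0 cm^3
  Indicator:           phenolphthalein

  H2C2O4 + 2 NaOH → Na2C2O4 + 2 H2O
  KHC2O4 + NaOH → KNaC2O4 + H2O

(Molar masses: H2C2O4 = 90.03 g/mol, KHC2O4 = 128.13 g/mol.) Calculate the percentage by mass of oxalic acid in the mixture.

54.8 %

n(NaOH) = 0.0180 × 0.552 = 9.94 × 10^-3 mol
Let x = n(H2C2O4), y = n(KHC2O4).
Titrant: 2x + 1y = 9.94 × 10^-3;  mass: 90.03x + 128.13y = 0.633
Solving, x = 3.85 × 10^-3 mol, y = 2.23 × 10^-3 mol
mass of H2C2O4 = 3.85 × 10^-3 × 90.03 = 0.347 g
% H2C2O4 = 0.347 / 0.633 × 100 = 54.8 %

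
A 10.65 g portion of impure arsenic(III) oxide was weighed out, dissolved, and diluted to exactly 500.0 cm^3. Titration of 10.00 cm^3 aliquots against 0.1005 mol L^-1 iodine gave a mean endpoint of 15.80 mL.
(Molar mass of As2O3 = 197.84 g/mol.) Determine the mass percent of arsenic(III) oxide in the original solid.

As2O3 + 2 I2 + 2 H2O → As2O5 + 4 HI
n(I2) per titration = 0.01580 × 0.1005 = 1.588 × 10^-3 mol
From the 1:2 ratio, n(As2O3) in each aliquot = 1/2 × 1.588 × 10^-3 = 7.940 × 10^-4 mol
n(As2O3) in the whole flask = 7.940 × 10^-4 × 500.0/10.00 = 0.03970 mol
mass of As2O3 = 0.03970 × 197.84 = 7.854 g
% As2O3 = 7.854 / 10.65 × 100 = 73.74 %

73.74 %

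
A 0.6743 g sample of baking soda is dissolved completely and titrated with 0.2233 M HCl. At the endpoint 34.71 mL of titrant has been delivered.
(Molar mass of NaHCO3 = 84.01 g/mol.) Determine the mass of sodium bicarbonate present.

NaHCO3 + HCl → NaCl + H2O + CO2
n(HCl) = 0.03471 L × 0.2233 mol/L = 7.751 × 10^-3 mol
n(NaHCO3) = 7.751 × 10^-3 mol (1:1 ratio)
mass of NaHCO3 = 7.751 × 10^-3 × 84.01 g/mol = 0.6511 g

0.6511 g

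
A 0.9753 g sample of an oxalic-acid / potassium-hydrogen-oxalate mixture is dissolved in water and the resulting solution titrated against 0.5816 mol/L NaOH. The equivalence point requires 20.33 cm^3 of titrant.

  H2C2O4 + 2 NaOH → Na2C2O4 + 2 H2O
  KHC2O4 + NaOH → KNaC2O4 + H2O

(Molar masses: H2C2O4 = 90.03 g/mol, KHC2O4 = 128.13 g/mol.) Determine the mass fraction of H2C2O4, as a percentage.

29.97 %

n(NaOH) = 0.02033 × 0.5816 = 0.01182 mol
Let x = n(H2C2O4), y = n(KHC2O4).
Titrant: 2x + 1y = 0.01182;  mass: 90.03x + 128.13y = 0.9753
Solving, x = 3.247 × 10^-3 mol, y = 5.331 × 10^-3 mol
mass of H2C2O4 = 3.247 × 10^-3 × 90.03 = 0.2923 g
% H2C2O4 = 0.2923 / 0.9753 × 100 = 29.97 %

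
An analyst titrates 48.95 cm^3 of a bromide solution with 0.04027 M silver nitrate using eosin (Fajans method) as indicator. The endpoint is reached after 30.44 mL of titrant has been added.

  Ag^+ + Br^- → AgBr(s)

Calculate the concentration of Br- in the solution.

0.02504 M

n(AgNO3) = 0.03044 L × 0.04027 mol/L = 1.226 × 10^-3 mol
n(Br-) = 1.226 × 10^-3 mol (1:1 mole ratio)
[Br-] = 1.226 × 10^-3 mol / 0.04895 L = 0.02504 mol/L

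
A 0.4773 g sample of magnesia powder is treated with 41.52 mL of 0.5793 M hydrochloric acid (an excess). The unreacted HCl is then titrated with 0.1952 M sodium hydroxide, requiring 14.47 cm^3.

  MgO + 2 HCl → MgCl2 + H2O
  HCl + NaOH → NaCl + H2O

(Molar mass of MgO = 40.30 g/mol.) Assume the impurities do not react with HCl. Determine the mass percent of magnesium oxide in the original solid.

89.62 %

n(HCl) added = 0.04152 × 0.5793 = 0.02405 mol
n(NaOH) used in back-titration = 0.01447 × 0.1952 = 2.825 × 10^-3 mol
n(HCl) left over = 2.825 × 10^-3 mol (1:1 ratio)
n(HCl) consumed by analyte = 0.02405 − 2.825 × 10^-3 = 0.02123 mol
From the 1:2 ratio, n(MgO) = 1/2 × 0.02123 = 0.01061 mol
mass of MgO = 0.01061 × 40.30 = 0.4277 g
% MgO = 0.4277 / 0.4773 × 100 = 89.62 %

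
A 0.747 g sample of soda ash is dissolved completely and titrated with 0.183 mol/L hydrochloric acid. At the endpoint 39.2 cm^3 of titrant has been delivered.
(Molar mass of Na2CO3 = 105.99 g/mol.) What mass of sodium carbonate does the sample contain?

0.380 g

Na2CO3 + 2 HCl → 2 NaCl + H2O + CO2
n(HCl) = 0.0392 L × 0.183 mol/L = 7.17 × 10^-3 mol
From the 1:2 ratio, n(Na2CO3) = 1/2 × 7.17 × 10^-3 = 3.59 × 10^-3 mol
mass of Na2CO3 = 3.59 × 10^-3 × 105.99 g/mol = 0.380 g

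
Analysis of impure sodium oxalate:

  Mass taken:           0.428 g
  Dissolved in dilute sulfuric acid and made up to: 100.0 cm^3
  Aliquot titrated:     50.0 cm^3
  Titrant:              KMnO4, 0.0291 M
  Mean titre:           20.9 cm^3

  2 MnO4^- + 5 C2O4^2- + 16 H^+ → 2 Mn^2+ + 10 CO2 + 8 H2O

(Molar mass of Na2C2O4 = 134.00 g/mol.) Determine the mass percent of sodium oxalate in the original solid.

95.2 %

n(KMnO4) per titration = 0.0209 × 0.0291 = 6.08 × 10^-4 mol
From the 5:2 ratio, n(Na2C2O4) in each aliquot = 5/2 × 6.08 × 10^-4 = 1.52 × 10^-3 mol
n(Na2C2O4) in the whole flask = 1.52 × 10^-3 × 100.0/50.0 = 3.04 × 10^-3 mol
mass of Na2C2O4 = 3.04 × 10^-3 × 134.00 = 0.407 g
% Na2C2O4 = 0.407 / 0.428 × 100 = 95.2 %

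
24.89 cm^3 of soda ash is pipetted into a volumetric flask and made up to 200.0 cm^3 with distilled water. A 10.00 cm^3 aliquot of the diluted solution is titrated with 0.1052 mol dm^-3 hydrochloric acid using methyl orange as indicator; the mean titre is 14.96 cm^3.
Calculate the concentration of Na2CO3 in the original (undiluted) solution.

0.6323 mol/L

Na2CO3 + 2 HCl → 2 NaCl + H2O + CO2
n(HCl) = 0.01496 × 0.1052 = 1.574 × 10^-3 mol
From the 1:2 ratio, n(Na2CO3) in the aliquot = 1/2 × 1.574 × 10^-3 = 7.869 × 10^-4 mol
[Na2CO3]_dilute = 7.869 × 10^-4 / 0.01000 = 0.07869 mol/L
Dilution factor = 200.0 / 24.89 = 8.035
[Na2CO3]_stock = 0.07869 × 8.035 = 0.6323 mol/L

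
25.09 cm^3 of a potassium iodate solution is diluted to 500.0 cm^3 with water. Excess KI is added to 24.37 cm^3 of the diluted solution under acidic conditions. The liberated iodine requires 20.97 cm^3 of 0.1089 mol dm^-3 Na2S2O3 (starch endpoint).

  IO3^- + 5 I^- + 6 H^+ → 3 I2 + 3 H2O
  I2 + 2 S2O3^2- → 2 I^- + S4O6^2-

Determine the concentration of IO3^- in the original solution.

0.3112 mol/L

n(S2O3^2-) = 0.02097 × 0.1089 = 2.284 × 10^-3 mol
n(I2) = n(S2O3^2-)/2 = 1.142 × 10^-3 mol
From the 1:3 ratio, n(IO3^-) in the aliquot = 1/3 × 1.142 × 10^-3 = 3.806 × 10^-4 mol
[IO3^-]_dilute = 3.806 × 10^-4 / 0.02437 = 0.01562 mol/L
[IO3^-]_original = 0.01562 × 500.0/25.09 = 0.3112 mol/L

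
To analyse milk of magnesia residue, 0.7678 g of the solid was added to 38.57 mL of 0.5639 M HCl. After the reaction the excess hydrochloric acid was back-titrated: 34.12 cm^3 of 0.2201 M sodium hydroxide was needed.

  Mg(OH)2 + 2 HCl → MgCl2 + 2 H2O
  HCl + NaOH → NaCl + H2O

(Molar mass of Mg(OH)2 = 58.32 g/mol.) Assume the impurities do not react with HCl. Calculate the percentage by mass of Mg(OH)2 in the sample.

n(HCl) added = 0.03857 × 0.5639 = 0.02175 mol
n(NaOH) used in back-titration = 0.03412 × 0.2201 = 7.510 × 10^-3 mol
n(HCl) left over = 7.510 × 10^-3 mol (1:1 ratio)
n(HCl) consumed by analyte = 0.02175 − 7.510 × 10^-3 = 0.01424 mol
From the 1:2 ratio, n(Mg(OH)2) = 1/2 × 0.01424 = 7.120 × 10^-3 mol
mass of Mg(OH)2 = 7.120 × 10^-3 × 58.32 = 0.4152 g
% Mg(OH)2 = 0.4152 / 0.7678 × 100 = 54.08 %

54.08 %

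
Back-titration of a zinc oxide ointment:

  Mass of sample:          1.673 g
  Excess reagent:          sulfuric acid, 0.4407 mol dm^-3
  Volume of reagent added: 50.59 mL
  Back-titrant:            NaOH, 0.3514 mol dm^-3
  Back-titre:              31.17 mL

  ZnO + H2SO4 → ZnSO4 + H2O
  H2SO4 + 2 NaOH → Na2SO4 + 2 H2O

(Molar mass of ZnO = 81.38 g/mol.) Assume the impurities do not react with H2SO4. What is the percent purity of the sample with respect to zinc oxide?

81.81 %

n(H2SO4) added = 0.05059 × 0.4407 = 0.02230 mol
n(NaOH) used in back-titration = 0.03117 × 0.3514 = 0.01095 mol
From the 1:2 ratio, n(H2SO4) left over = 1/2 × 0.01095 = 5.477 × 10^-3 mol
n(H2SO4) consumed by analyte = 0.02230 − 5.477 × 10^-3 = 0.01682 mol
n(ZnO) = 0.01682 mol (1:1 ratio)
mass of ZnO = 0.01682 × 81.38 = 1.369 g
% ZnO = 1.369 / 1.673 × 100 = 81.81 %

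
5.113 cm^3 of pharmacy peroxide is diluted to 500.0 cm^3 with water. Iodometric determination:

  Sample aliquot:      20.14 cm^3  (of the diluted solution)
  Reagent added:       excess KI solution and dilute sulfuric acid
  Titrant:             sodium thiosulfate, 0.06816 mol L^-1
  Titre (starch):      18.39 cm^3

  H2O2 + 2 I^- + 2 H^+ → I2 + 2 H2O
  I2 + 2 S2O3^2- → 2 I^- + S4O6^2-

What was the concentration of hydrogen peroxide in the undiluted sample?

3.043 mol/L

n(S2O3^2-) = 0.01839 × 0.06816 = 1.253 × 10^-3 mol
n(I2) = n(S2O3^2-)/2 = 6.267 × 10^-4 mol
n(H2O2) in the aliquot = 6.267 × 10^-4 mol (1:1 ratio)
[H2O2]_dilute = 6.267 × 10^-4 / 0.02014 = 0.03112 mol/L
[H2O2]_original = 0.03112 × 500.0/5.113 = 3.043 mol/L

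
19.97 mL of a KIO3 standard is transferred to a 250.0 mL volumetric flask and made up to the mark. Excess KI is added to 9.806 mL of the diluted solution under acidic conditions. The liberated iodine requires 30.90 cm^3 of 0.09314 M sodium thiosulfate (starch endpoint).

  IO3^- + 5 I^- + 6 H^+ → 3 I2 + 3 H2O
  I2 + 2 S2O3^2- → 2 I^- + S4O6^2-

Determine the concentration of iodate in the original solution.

0.6124 M

n(S2O3^2-) = 0.03090 × 0.09314 = 2.878 × 10^-3 mol
n(I2) = n(S2O3^2-)/2 = 1.439 × 10^-3 mol
From the 1:3 ratio, n(IO3^-) in the aliquot = 1/3 × 1.439 × 10^-3 = 4.797 × 10^-4 mol
[IO3^-]_dilute = 4.797 × 10^-4 / 0.009806 = 0.04892 mol/L
[IO3^-]_original = 0.04892 × 250.0/19.97 = 0.6124 mol/L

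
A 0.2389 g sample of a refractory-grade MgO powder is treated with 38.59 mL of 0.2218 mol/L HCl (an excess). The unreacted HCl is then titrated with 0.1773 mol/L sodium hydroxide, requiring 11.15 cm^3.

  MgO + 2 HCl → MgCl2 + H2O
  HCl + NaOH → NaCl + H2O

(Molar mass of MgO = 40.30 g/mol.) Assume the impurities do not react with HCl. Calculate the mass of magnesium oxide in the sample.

n(HCl) added = 0.03859 × 0.2218 = 8.559 × 10^-3 mol
n(NaOH) used in back-titration = 0.01115 × 0.1773 = 1.977 × 10^-3 mol
n(HCl) left over = 1.977 × 10^-3 mol (1:1 ratio)
n(HCl) consumed by analyte = 8.559 × 10^-3 − 1.977 × 10^-3 = 6.582 × 10^-3 mol
From the 1:2 ratio, n(MgO) = 1/2 × 6.582 × 10^-3 = 3.291 × 10^-3 mol
mass of MgO = 3.291 × 10^-3 × 40.30 = 0.1326 g

0.1326 g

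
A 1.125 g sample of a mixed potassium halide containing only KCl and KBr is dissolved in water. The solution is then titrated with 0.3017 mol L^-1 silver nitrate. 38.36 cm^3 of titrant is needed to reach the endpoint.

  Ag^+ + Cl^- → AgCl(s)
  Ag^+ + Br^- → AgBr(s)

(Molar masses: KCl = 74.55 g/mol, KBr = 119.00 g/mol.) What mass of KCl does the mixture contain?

0.4230 g

n(AgNO3) = 0.03836 × 0.3017 = 0.01157 mol
Let x = n(KCl), y = n(KBr).
Titrant: 1x + 1y = 0.01157;  mass: 74.55x + 119.00y = 1.125
Solving, x = 5.674 × 10^-3 mol, y = 5.899 × 10^-3 mol
mass of KCl = 5.674 × 10^-3 × 74.55 = 0.4230 g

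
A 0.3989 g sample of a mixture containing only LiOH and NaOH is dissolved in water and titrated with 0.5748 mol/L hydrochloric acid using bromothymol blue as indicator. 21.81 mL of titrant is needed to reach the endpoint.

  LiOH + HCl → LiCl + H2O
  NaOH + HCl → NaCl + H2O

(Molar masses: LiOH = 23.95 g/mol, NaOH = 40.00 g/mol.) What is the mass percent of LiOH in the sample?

n(HCl) = 0.02181 × 0.5748 = 0.01254 mol
Let x = n(LiOH), y = n(NaOH).
Titrant: 1x + 1y = 0.01254;  mass: 23.95x + 40.00y = 0.3989
Solving, x = 6.390 × 10^-3 mol, y = 6.147 × 10^-3 mol
mass of LiOH = 6.390 × 10^-3 × 23.95 = 0.1530 g
% LiOH = 0.1530 / 0.3989 × 100 = 38.36 %

38.36 %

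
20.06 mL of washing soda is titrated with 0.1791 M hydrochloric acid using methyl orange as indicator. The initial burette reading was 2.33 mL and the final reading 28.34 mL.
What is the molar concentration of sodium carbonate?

0.1161 M

Na2CO3 + 2 HCl → 2 NaCl + H2O + CO2
n(HCl) = 0.02601 L × 0.1791 mol/L = 4.658 × 10^-3 mol
From the 1:2 mole ratio, n(Na2CO3) = 1/2 × 4.658 × 10^-3 = 2.329 × 10^-3 mol
[Na2CO3] = 2.329 × 10^-3 mol / 0.02006 L = 0.1161 mol/L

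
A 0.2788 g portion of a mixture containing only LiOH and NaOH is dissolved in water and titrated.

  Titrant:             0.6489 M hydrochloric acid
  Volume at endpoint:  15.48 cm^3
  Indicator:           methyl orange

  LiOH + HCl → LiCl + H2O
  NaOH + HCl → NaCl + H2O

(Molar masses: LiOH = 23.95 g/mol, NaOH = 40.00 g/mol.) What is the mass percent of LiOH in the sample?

n(HCl) = 0.01548 × 0.6489 = 0.01004 mol
Let x = n(LiOH), y = n(NaOH).
Titrant: 1x + 1y = 0.01004;  mass: 23.95x + 40.00y = 0.2788
Solving, x = 7.663 × 10^-3 mol, y = 2.381 × 10^-3 mol
mass of LiOH = 7.663 × 10^-3 × 23.95 = 0.1835 g
% LiOH = 0.1835 / 0.2788 × 100 = 65.83 %

65.83 %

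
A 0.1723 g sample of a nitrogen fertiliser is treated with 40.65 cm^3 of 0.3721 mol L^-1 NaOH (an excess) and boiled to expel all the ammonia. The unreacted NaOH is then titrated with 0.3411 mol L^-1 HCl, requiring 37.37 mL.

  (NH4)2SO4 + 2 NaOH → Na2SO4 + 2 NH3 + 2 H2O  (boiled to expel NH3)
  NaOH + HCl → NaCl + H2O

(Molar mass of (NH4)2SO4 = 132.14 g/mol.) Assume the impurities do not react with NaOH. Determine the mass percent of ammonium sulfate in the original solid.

n(NaOH) added = 0.04065 × 0.3721 = 0.01513 mol
n(HCl) used in back-titration = 0.03737 × 0.3411 = 0.01275 mol
n(NaOH) left over = 0.01275 mol (1:1 ratio)
n(NaOH) consumed by analyte = 0.01513 − 0.01275 = 2.379 × 10^-3 mol
From the 1:2 ratio, n((NH4)2SO4) = 1/2 × 2.379 × 10^-3 = 1.189 × 10^-3 mol
mass of (NH4)2SO4 = 1.189 × 10^-3 × 132.14 = 0.1572 g
% (NH4)2SO4 = 0.1572 / 0.1723 × 100 = 91.22 %

91.22 %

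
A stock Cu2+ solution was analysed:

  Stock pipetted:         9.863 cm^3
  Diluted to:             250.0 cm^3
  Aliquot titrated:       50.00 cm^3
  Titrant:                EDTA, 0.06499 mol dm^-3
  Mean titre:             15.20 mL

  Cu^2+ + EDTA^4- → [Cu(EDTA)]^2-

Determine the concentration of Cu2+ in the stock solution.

n(EDTA) = 0.01520 × 0.06499 = 9.878 × 10^-4 mol
n(Cu2+) in the aliquot = 9.878 × 10^-4 mol (1:1 ratio)
[Cu2+]_dilute = 9.878 × 10^-4 / 0.05000 = 0.01976 mol/L
Dilution factor = 250.0 / 9.863 = 25.35
[Cu2+]_stock = 0.01976 × 25.35 = 0.5008 mol/L

0.5008 mol/L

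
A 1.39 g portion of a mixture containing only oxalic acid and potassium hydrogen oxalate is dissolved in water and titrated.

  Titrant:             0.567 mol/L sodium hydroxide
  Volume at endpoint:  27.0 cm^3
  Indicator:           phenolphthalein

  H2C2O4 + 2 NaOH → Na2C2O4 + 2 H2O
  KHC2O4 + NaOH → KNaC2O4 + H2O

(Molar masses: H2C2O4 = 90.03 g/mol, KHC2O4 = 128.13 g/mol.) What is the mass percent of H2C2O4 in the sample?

22.3 %

n(NaOH) = 0.0270 × 0.567 = 0.0153 mol
Let x = n(H2C2O4), y = n(KHC2O4).
Titrant: 2x + 1y = 0.0153;  mass: 90.03x + 128.13y = 1.39
Solving, x = 3.44 × 10^-3 mol, y = 8.43 × 10^-3 mol
mass of H2C2O4 = 3.44 × 10^-3 × 90.03 = 0.310 g
% H2C2O4 = 0.310 / 1.39 × 100 = 22.3 %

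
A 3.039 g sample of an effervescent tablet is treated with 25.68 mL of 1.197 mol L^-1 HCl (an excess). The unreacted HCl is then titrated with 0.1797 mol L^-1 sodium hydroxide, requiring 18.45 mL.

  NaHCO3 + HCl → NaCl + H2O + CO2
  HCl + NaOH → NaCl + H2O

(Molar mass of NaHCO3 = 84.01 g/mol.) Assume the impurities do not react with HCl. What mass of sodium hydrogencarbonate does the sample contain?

2.304 g

n(HCl) added = 0.02568 × 1.197 = 0.03074 mol
n(NaOH) used in back-titration = 0.01845 × 0.1797 = 3.315 × 10^-3 mol
n(HCl) left over = 3.315 × 10^-3 mol (1:1 ratio)
n(HCl) consumed by analyte = 0.03074 − 3.315 × 10^-3 = 0.02742 mol
n(NaHCO3) = 0.02742 mol (1:1 ratio)
mass of NaHCO3 = 0.02742 × 84.01 = 2.304 g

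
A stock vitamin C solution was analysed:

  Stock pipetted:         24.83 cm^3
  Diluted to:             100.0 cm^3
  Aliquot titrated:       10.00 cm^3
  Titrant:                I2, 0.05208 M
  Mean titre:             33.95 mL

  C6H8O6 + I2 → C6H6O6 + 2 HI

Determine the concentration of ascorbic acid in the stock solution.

n(I2) = 0.03395 × 0.05208 = 1.768 × 10^-3 mol
n(C6H8O6) in the aliquot = 1.768 × 10^-3 mol (1:1 ratio)
[C6H8O6]_dilute = 1.768 × 10^-3 / 0.01000 = 0.1768 mol/L
Dilution factor = 100.0 / 24.83 = 4.027
[C6H8O6]_stock = 0.1768 × 4.027 = 0.7121 mol/L

0.7121 M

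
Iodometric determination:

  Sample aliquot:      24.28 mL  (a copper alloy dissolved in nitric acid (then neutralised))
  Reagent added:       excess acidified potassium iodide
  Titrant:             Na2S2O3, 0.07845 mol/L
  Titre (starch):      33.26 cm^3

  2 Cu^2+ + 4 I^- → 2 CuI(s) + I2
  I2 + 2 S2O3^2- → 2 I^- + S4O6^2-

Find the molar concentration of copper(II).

0.1075 mol/L

n(S2O3^2-) = 0.03326 × 0.07845 = 2.609 × 10^-3 mol
n(I2) = n(S2O3^2-)/2 = 1.305 × 10^-3 mol
From the 2:1 ratio, n(Cu2+) in the aliquot = 2/1 × 1.305 × 10^-3 = 2.609 × 10^-3 mol
[Cu2+] = 2.609 × 10^-3 / 0.02428 = 0.1075 mol/L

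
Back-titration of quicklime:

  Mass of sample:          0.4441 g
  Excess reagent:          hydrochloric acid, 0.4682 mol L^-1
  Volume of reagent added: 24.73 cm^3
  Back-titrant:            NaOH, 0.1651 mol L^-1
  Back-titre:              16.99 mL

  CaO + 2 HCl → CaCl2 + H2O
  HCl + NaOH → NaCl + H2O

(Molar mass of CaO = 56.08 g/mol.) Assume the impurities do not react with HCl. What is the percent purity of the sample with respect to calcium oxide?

n(HCl) added = 0.02473 × 0.4682 = 0.01158 mol
n(NaOH) used in back-titration = 0.01699 × 0.1651 = 2.805 × 10^-3 mol
n(HCl) left over = 2.805 × 10^-3 mol (1:1 ratio)
n(HCl) consumed by analyte = 0.01158 − 2.805 × 10^-3 = 8.774 × 10^-3 mol
From the 1:2 ratio, n(CaO) = 1/2 × 8.774 × 10^-3 = 4.387 × 10^-3 mol
mass of CaO = 4.387 × 10^-3 × 56.08 = 0.2460 g
% CaO = 0.2460 / 0.4441 × 100 = 55.40 %

55.40 %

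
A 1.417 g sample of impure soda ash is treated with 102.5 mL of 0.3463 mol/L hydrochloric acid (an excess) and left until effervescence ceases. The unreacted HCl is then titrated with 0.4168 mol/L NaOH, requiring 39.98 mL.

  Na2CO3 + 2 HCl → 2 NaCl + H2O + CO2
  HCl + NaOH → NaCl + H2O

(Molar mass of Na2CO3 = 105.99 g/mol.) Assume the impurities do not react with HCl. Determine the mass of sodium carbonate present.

0.9980 g

n(HCl) added = 0.1025 × 0.3463 = 0.03550 mol
n(NaOH) used in back-titration = 0.03998 × 0.4168 = 0.01666 mol
n(HCl) left over = 0.01666 mol (1:1 ratio)
n(HCl) consumed by analyte = 0.03550 − 0.01666 = 0.01883 mol
From the 1:2 ratio, n(Na2CO3) = 1/2 × 0.01883 = 9.416 × 10^-3 mol
mass of Na2CO3 = 9.416 × 10^-3 × 105.99 = 0.9980 g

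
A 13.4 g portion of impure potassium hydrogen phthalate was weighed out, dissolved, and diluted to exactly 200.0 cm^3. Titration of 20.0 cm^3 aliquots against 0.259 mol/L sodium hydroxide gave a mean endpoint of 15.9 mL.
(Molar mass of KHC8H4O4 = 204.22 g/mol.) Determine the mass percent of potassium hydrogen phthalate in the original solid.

KHC8H4O4 + NaOH → KNaC8H4O4 + H2O
n(NaOH) per titration = 0.0159 × 0.259 = 4.12 × 10^-3 mol
n(KHC8H4O4) in each aliquot = 4.12 × 10^-3 mol (1:1 ratio)
n(KHC8H4O4) in the whole flask = 4.12 × 10^-3 × 200.0/20.0 = 0.0412 mol
mass of KHC8H4O4 = 0.0412 × 204.22 = 8.41 g
% KHC8H4O4 = 8.41 / 13.4 × 100 = 62.8 %

62.8 %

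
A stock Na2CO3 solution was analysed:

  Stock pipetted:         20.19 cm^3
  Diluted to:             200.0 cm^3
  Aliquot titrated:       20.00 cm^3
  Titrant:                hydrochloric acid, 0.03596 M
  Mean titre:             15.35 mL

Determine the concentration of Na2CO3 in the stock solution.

Na2CO3 + 2 HCl → 2 NaCl + H2O + CO2
n(HCl) = 0.01535 × 0.03596 = 5.520 × 10^-4 mol
From the 1:2 ratio, n(Na2CO3) in the aliquot = 1/2 × 5.520 × 10^-4 = 2.760 × 10^-4 mol
[Na2CO3]_dilute = 2.760 × 10^-4 / 0.02000 = 0.01380 mol/L
Dilution factor = 200.0 / 20.19 = 9.906
[Na2CO3]_stock = 0.01380 × 9.906 = 0.1367 mol/L

0.1367 M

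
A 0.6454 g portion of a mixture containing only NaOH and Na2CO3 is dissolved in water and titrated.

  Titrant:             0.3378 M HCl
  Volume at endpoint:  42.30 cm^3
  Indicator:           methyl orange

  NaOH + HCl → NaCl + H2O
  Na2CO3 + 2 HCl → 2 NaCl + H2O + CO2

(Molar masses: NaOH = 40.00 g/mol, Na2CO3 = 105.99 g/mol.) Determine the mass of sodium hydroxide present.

n(HCl) = 0.04230 × 0.3378 = 0.01429 mol
Let x = n(NaOH), y = n(Na2CO3).
Titrant: 1x + 2y = 0.01429;  mass: 40.00x + 105.99y = 0.6454
Solving, x = 8.607 × 10^-3 mol, y = 2.841 × 10^-3 mol
mass of NaOH = 8.607 × 10^-3 × 40.00 = 0.3443 g

0.3443 g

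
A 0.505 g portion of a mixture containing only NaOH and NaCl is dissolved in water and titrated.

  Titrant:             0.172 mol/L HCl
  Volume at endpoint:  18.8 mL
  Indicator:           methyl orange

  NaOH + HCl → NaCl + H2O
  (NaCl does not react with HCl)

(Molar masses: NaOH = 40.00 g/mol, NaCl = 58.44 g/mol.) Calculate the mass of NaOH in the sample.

n(HCl) = 0.0188 × 0.172 = 3.23 × 10^-3 mol
Let x = n(NaOH), y = n(NaCl).
Titrant: 1x = 3.23 × 10^-3;  mass: 40.00x + 58.44y = 0.505
Solving, x = 3.23 × 10^-3 mol, y = 6.43 × 10^-3 mol
mass of NaOH = 3.23 × 10^-3 × 40.00 = 0.129 g

0.129 g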